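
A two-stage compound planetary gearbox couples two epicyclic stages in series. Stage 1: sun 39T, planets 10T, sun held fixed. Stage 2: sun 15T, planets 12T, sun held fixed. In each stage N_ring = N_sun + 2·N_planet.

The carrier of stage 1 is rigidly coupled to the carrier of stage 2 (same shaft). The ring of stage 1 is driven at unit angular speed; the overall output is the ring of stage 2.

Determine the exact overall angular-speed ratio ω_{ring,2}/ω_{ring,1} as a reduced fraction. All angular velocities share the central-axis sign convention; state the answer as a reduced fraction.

Stage 1: N_ring = 39 + 2·10 = 59
Stage 1: 39(ω_s−ω_c) = −59(ω_r−ω_c),  ω_s=0, ω_r=1
Stage 1: 39(0−ω_c) = −59(1−ω_c)  ⇒  98ω_c = 59  ⇒  ω_c = 59/98
  ⇒ ω_c¹/ω_r¹ = 59/98
Stage 2: N_ring = 15 + 2·12 = 39
Stage 2: 15(ω_s−ω_c) = −39(ω_r−ω_c),  ω_s=0, ω_c=1
Stage 2: ω_r = 1 − (15/39)(0−1) = 18/13
  ⇒ ω_r²/ω_c² = 18/13
Coupling ω_c² = ω_c¹ ⇒ overall = 59/98 × 18/13 = 531/637

531/637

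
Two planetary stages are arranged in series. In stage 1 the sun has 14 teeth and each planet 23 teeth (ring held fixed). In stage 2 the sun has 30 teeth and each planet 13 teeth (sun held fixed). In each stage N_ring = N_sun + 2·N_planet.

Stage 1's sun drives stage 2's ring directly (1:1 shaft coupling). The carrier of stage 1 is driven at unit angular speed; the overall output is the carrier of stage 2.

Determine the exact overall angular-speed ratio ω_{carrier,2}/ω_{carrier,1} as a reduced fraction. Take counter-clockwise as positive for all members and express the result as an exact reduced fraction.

148/43

Stage 1: N_ring = 14 + 2·23 = 60
Stage 1: 14(ω_s−ω_c) = −60(ω_r−ω_c),  ω_r=0, ω_c=1
Stage 1: ω_s = 1 − (60/14)(0−1) = 37/7
  ⇒ ω_s¹/ω_c¹ = 37/7
Stage 2: N_ring = 30 + 2·13 = 56
Stage 2: 30(ω_s−ω_c) = −56(ω_r−ω_c),  ω_s=0, ω_r=1
Stage 2: 30(0−ω_c) = −56(1−ω_c)  ⇒  86ω_c = 56  ⇒  ω_c = 28/43
  ⇒ ω_c²/ω_r² = 28/43
Coupling ω_r² = ω_s¹ ⇒ overall = 37/7 × 28/43 = 148/43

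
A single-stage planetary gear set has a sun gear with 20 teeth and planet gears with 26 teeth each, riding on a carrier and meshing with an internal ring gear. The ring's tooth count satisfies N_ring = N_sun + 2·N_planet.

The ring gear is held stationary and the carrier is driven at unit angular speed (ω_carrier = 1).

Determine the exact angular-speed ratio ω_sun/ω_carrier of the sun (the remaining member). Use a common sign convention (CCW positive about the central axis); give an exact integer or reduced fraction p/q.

N_ring = 20 + 2·26 = 72
20(ω_s−ω_c) = −72(ω_r−ω_c),  ω_r=0, ω_c=1
ω_s = 1 − (72/20)(0−1) = 23/5
ω_s/ω_c = 23/5

23/5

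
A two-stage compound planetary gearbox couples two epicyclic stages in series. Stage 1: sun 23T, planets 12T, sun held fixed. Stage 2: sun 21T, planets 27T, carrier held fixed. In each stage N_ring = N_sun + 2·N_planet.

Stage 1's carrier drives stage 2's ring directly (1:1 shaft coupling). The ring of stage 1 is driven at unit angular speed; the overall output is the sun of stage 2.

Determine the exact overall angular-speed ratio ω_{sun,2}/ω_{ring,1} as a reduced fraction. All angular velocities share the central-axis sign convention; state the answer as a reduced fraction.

Stage 1: N_ring = 23 + 2·12 = 47
Stage 1: 23(ω_s−ω_c) = −47(ω_r−ω_c),  ω_s=0, ω_r=1
Stage 1: 23(0−ω_c) = −47(1−ω_c)  ⇒  70ω_c = 47  ⇒  ω_c = 47/70
  ⇒ ω_c¹/ω_r¹ = 47/70
Stage 2: N_ring = 21 + 2·27 = 75
Stage 2: 21(ω_s−ω_c) = −75(ω_r−ω_c),  ω_c=0, ω_r=1
Stage 2: ω_s = 0 − (75/21)(1−0) = -25/7
  ⇒ ω_s²/ω_r² = -25/7
Coupling ω_r² = ω_c¹ ⇒ overall = 47/70 × -25/7 = -235/98

-235/98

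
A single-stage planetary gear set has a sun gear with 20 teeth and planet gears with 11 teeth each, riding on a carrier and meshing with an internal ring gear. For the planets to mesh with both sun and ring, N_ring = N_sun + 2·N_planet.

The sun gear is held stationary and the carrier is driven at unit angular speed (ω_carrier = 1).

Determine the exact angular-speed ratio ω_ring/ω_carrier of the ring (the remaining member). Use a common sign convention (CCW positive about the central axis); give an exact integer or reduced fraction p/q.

31/21

N_ring = 20 + 2·11 = 42
20(ω_s−ω_c) = −42(ω_r−ω_c),  ω_s=0, ω_c=1
ω_r = 1 − (20/42)(0−1) = 31/21
ω_r/ω_c = 31/21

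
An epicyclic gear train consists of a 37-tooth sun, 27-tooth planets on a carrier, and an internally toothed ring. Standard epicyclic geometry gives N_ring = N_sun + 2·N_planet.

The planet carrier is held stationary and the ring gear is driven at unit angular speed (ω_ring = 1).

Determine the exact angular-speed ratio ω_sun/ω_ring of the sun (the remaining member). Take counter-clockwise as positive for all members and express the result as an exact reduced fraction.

-91/37

N_ring = 37 + 2·27 = 91
37(ω_s−ω_c) = −91(ω_r−ω_c),  ω_c=0, ω_r=1
ω_s = 0 − (91/37)(1−0) = -91/37
ω_s/ω_r = -91/37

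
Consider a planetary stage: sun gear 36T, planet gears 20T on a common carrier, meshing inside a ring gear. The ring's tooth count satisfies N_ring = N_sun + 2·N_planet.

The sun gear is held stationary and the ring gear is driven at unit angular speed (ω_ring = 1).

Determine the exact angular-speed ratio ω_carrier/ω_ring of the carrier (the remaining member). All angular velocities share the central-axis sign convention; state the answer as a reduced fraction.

19/28

N_ring = 36 + 2·20 = 76
36(ω_s−ω_c) = −76(ω_r−ω_c),  ω_s=0, ω_r=1
36(0−ω_c) = −76(1−ω_c)  ⇒  112ω_c = 76  ⇒  ω_c = 19/28
ω_c/ω_r = 19/28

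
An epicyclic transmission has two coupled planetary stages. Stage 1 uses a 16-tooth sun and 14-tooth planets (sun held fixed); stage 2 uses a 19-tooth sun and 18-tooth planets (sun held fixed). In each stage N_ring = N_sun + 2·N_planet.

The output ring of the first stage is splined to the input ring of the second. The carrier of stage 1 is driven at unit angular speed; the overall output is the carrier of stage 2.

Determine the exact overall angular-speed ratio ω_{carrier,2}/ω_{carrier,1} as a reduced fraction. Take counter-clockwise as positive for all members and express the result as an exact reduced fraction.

75/74

Stage 1: N_ring = 16 + 2·14 = 44
Stage 1: 16(ω_s−ω_c) = −44(ω_r−ω_c),  ω_s=0, ω_c=1
Stage 1: ω_r = 1 − (16/44)(0−1) = 15/11
  ⇒ ω_r¹/ω_c¹ = 15/11
Stage 2: N_ring = 19 + 2·18 = 55
Stage 2: 19(ω_s−ω_c) = −55(ω_r−ω_c),  ω_s=0, ω_r=1
Stage 2: 19(0−ω_c) = −55(1−ω_c)  ⇒  74ω_c = 55  ⇒  ω_c = 55/74
  ⇒ ω_c²/ω_r² = 55/74
Coupling ω_r² = ω_r¹ ⇒ overall = 15/11 × 55/74 = 75/74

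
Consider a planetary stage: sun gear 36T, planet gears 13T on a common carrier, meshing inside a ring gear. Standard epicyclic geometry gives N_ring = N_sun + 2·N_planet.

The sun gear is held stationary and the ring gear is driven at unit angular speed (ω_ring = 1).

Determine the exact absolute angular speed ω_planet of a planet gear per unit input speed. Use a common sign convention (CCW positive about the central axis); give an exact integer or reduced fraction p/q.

31/13

N_ring = 36 + 2·13 = 62
36(ω_s−ω_c) = −62(ω_r−ω_c),  ω_s=0, ω_r=1
36(0−ω_c) = −62(1−ω_c)  ⇒  98ω_c = 62  ⇒  ω_c = 31/49
sun–planet: 36·(0−31/49) = −13·(ω_p−ω_c)  ⇒  ω_p−ω_c = −(36/13)·(-31/49) = 1116/637
ω_p = 31/49 + 1116/637 = 31/13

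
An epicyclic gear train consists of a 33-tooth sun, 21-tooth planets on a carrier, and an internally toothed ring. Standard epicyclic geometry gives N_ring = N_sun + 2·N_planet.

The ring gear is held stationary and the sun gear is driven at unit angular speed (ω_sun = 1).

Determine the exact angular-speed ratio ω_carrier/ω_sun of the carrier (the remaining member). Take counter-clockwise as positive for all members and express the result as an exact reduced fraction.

11/36

N_ring = 33 + 2·21 = 75
33(ω_s−ω_c) = −75(ω_r−ω_c),  ω_r=0, ω_s=1
33(1−ω_c) = −75(0−ω_c)  ⇒  108ω_c = 33  ⇒  ω_c = 11/36
ω_c/ω_s = 11/36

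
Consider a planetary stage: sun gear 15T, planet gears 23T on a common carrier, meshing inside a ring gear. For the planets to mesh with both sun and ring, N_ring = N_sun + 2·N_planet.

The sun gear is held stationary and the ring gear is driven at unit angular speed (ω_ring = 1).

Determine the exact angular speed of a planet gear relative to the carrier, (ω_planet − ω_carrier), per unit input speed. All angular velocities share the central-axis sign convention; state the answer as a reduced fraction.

915/1748

N_ring = 15 + 2·23 = 61
15(ω_s−ω_c) = −61(ω_r−ω_c),  ω_s=0, ω_r=1
15(0−ω_c) = −61(1−ω_c)  ⇒  76ω_c = 61  ⇒  ω_c = 61/76
sun–planet: 15·(0−61/76) = −23·(ω_p−ω_c)  ⇒  ω_p−ω_c = −(15/23)·(-61/76) = 915/1748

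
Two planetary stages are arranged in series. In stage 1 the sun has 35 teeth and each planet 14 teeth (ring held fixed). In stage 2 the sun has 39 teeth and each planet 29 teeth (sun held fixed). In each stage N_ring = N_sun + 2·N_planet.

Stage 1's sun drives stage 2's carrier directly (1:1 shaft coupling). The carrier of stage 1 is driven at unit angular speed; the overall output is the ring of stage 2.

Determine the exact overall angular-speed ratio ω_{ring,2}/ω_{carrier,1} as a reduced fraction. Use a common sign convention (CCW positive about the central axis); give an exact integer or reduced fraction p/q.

1904/485

Stage 1: N_ring = 35 + 2·14 = 63
Stage 1: 35(ω_s−ω_c) = −63(ω_r−ω_c),  ω_r=0, ω_c=1
Stage 1: ω_s = 1 − (63/35)(0−1) = 14/5
  ⇒ ω_s¹/ω_c¹ = 14/5
Stage 2: N_ring = 39 + 2·29 = 97
Stage 2: 39(ω_s−ω_c) = −97(ω_r−ω_c),  ω_s=0, ω_c=1
Stage 2: ω_r = 1 − (39/97)(0−1) = 136/97
  ⇒ ω_r²/ω_c² = 136/97
Coupling ω_c² = ω_s¹ ⇒ overall = 14/5 × 136/97 = 1904/485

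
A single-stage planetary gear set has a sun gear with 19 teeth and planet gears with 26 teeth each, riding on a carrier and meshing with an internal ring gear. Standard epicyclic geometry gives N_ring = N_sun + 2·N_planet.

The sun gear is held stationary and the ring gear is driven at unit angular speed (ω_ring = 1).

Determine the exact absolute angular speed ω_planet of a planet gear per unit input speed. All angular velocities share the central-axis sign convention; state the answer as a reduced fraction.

71/52

N_ring = 19 + 2·26 = 71
19(ω_s−ω_c) = −71(ω_r−ω_c),  ω_s=0, ω_r=1
19(0−ω_c) = −71(1−ω_c)  ⇒  90ω_c = 71  ⇒  ω_c = 71/90
sun–planet: 19·(0−71/90) = −26·(ω_p−ω_c)  ⇒  ω_p−ω_c = −(19/26)·(-71/90) = 1349/2340
ω_p = 71/90 + 1349/2340 = 71/52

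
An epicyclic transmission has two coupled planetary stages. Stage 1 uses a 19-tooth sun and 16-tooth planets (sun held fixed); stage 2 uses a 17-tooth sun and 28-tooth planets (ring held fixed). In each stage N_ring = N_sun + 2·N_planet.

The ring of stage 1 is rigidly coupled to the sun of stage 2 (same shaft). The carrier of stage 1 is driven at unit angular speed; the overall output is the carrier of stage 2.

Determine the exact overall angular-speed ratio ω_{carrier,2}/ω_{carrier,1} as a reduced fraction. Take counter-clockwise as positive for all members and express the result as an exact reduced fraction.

Stage 1: N_ring = 19 + 2·16 = 51
Stage 1: 19(ω_s−ω_c) = −51(ω_r−ω_c),  ω_s=0, ω_c=1
Stage 1: ω_r = 1 − (19/51)(0−1) = 70/51
  ⇒ ω_r¹/ω_c¹ = 70/51
Stage 2: N_ring = 17 + 2·28 = 73
Stage 2: 17(ω_s−ω_c) = −73(ω_r−ω_c),  ω_r=0, ω_s=1
Stage 2: 17(1−ω_c) = −73(0−ω_c)  ⇒  90ω_c = 17  ⇒  ω_c = 17/90
  ⇒ ω_c²/ω_s² = 17/90
Coupling ω_s² = ω_r¹ ⇒ overall = 70/51 × 17/90 = 7/27

7/27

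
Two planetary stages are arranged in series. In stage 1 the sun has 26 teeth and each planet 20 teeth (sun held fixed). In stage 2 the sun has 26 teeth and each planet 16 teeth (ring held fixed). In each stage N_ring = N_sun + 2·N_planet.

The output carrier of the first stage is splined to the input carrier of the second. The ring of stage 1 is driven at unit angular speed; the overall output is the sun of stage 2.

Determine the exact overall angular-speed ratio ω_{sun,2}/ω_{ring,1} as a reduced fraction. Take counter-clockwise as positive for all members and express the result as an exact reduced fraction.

Stage 1: N_ring = 26 + 2·20 = 66
Stage 1: 26(ω_s−ω_c) = −66(ω_r−ω_c),  ω_s=0, ω_r=1
Stage 1: 26(0−ω_c) = −66(1−ω_c)  ⇒  92ω_c = 66  ⇒  ω_c = 33/46
  ⇒ ω_c¹/ω_r¹ = 33/46
Stage 2: N_ring = 26 + 2·16 = 58
Stage 2: 26(ω_s−ω_c) = −58(ω_r−ω_c),  ω_r=0, ω_c=1
Stage 2: ω_s = 1 − (58/26)(0−1) = 42/13
  ⇒ ω_s²/ω_c² = 42/13
Coupling ω_c² = ω_c¹ ⇒ overall = 33/46 × 42/13 = 693/299

693/299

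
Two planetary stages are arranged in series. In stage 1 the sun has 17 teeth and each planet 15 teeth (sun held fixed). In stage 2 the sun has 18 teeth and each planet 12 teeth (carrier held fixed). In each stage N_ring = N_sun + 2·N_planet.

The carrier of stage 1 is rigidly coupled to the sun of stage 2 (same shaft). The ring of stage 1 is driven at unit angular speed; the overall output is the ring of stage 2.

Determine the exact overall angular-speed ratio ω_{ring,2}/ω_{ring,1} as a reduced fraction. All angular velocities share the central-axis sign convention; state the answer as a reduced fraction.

-141/448

Stage 1: N_ring = 17 + 2·15 = 47
Stage 1: 17(ω_s−ω_c) = −47(ω_r−ω_c),  ω_s=0, ω_r=1
Stage 1: 17(0−ω_c) = −47(1−ω_c)  ⇒  64ω_c = 47  ⇒  ω_c = 47/64
  ⇒ ω_c¹/ω_r¹ = 47/64
Stage 2: N_ring = 18 + 2·12 = 42
Stage 2: 18(ω_s−ω_c) = −42(ω_r−ω_c),  ω_c=0, ω_s=1
Stage 2: ω_r = 0 − (18/42)(1−0) = -3/7
  ⇒ ω_r²/ω_s² = -3/7
Coupling ω_s² = ω_c¹ ⇒ overall = 47/64 × -3/7 = -141/448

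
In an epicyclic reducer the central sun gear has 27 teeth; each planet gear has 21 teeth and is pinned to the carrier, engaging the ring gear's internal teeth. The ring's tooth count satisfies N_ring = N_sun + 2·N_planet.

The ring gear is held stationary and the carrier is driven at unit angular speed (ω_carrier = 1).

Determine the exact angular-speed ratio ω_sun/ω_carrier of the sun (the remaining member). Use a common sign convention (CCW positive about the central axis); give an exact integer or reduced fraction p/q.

32/9

N_ring = 27 + 2·21 = 69
27(ω_s−ω_c) = −69(ω_r−ω_c),  ω_r=0, ω_c=1
ω_s = 1 − (69/27)(0−1) = 32/9
ω_s/ω_c = 32/9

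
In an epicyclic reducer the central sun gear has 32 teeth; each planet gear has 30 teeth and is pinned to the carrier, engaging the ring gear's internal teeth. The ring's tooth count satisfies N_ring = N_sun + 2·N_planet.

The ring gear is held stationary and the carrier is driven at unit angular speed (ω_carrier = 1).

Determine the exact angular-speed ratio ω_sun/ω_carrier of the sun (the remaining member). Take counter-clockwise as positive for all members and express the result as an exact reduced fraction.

N_ring = 32 + 2·30 = 92
32(ω_s−ω_c) = −92(ω_r−ω_c),  ω_r=0, ω_c=1
ω_s = 1 − (92/32)(0−1) = 31/8
ω_s/ω_c = 31/8

31/8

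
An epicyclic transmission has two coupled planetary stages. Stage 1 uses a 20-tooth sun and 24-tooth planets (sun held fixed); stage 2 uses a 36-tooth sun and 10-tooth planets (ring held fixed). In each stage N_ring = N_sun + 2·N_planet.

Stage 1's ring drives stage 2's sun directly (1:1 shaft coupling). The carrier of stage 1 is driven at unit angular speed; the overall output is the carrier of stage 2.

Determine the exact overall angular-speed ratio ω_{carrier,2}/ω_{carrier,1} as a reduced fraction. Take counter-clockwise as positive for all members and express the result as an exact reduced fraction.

198/391

Stage 1: N_ring = 20 + 2·24 = 68
Stage 1: 20(ω_s−ω_c) = −68(ω_r−ω_c),  ω_s=0, ω_c=1
Stage 1: ω_r = 1 − (20/68)(0−1) = 22/17
  ⇒ ω_r¹/ω_c¹ = 22/17
Stage 2: N_ring = 36 + 2·10 = 56
Stage 2: 36(ω_s−ω_c) = −56(ω_r−ω_c),  ω_r=0, ω_s=1
Stage 2: 36(1−ω_c) = −56(0−ω_c)  ⇒  92ω_c = 36  ⇒  ω_c = 9/23
  ⇒ ω_c²/ω_s² = 9/23
Coupling ω_s² = ω_r¹ ⇒ overall = 22/17 × 9/23 = 198/391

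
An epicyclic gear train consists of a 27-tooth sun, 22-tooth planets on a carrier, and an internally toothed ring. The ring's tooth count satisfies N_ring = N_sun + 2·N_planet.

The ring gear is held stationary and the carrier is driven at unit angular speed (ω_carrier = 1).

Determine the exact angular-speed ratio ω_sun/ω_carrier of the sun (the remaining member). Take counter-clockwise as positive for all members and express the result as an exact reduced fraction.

98/27

N_ring = 27 + 2·22 = 71
27(ω_s−ω_c) = −71(ω_r−ω_c),  ω_r=0, ω_c=1
ω_s = 1 − (71/27)(0−1) = 98/27
ω_s/ω_c = 98/27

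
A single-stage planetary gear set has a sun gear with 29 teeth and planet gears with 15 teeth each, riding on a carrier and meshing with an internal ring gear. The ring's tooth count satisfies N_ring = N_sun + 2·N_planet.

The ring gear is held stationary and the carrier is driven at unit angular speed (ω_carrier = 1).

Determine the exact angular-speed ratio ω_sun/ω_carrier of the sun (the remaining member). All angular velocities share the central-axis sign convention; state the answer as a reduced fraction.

88/29

N_ring = 29 + 2·15 = 59
29(ω_s−ω_c) = −59(ω_r−ω_c),  ω_r=0, ω_c=1
ω_s = 1 − (59/29)(0−1) = 88/29
ω_s/ω_c = 88/29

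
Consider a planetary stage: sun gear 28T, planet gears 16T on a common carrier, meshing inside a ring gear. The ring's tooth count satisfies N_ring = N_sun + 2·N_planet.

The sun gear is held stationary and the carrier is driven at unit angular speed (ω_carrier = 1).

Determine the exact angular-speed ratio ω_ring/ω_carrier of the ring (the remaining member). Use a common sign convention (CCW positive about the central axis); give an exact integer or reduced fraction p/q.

N_ring = 28 + 2·16 = 60
28(ω_s−ω_c) = −60(ω_r−ω_c),  ω_s=0, ω_c=1
ω_r = 1 − (28/60)(0−1) = 22/15
ω_r/ω_c = 22/15

22/15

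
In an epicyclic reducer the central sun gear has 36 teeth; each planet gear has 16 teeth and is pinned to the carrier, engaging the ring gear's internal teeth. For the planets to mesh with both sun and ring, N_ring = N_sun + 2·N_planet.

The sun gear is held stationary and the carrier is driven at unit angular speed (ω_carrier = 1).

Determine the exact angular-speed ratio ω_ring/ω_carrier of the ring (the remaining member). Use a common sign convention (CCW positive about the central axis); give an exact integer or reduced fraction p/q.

26/17

N_ring = 36 + 2·16 = 68
36(ω_s−ω_c) = −68(ω_r−ω_c),  ω_s=0, ω_c=1
ω_r = 1 − (36/68)(0−1) = 26/17
ω_r/ω_c = 26/17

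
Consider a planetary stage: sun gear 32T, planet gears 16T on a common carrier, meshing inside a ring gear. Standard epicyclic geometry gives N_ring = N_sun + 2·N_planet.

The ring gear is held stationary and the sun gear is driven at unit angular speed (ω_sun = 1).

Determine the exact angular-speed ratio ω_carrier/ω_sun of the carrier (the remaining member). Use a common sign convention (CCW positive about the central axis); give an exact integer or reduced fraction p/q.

1/3

N_ring = 32 + 2·16 = 64
32(ω_s−ω_c) = −64(ω_r−ω_c),  ω_r=0, ω_s=1
32(1−ω_c) = −64(0−ω_c)  ⇒  96ω_c = 32  ⇒  ω_c = 1/3
ω_c/ω_s = 1/3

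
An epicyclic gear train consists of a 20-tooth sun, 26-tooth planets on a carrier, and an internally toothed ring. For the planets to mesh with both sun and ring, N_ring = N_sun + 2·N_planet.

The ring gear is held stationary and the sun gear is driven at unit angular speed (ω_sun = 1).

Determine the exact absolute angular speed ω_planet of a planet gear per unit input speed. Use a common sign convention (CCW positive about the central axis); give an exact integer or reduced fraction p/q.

N_ring = 20 + 2·26 = 72
20(ω_s−ω_c) = −72(ω_r−ω_c),  ω_r=0, ω_s=1
20(1−ω_c) = −72(0−ω_c)  ⇒  92ω_c = 20  ⇒  ω_c = 5/23
sun–planet: 20·(1−5/23) = −26·(ω_p−ω_c)  ⇒  ω_p−ω_c = −(20/26)·(18/23) = -180/299
ω_p = 5/23 − 180/299 = -5/13

-5/13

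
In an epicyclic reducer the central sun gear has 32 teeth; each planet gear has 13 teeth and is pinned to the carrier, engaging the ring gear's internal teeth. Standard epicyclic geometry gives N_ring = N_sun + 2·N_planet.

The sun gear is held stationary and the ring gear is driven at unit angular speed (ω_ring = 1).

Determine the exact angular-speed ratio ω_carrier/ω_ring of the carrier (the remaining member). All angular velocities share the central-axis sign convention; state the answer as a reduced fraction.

29/45

N_ring = 32 + 2·13 = 58
32(ω_s−ω_c) = −58(ω_r−ω_c),  ω_s=0, ω_r=1
32(0−ω_c) = −58(1−ω_c)  ⇒  90ω_c = 58  ⇒  ω_c = 29/45
ω_c/ω_r = 29/45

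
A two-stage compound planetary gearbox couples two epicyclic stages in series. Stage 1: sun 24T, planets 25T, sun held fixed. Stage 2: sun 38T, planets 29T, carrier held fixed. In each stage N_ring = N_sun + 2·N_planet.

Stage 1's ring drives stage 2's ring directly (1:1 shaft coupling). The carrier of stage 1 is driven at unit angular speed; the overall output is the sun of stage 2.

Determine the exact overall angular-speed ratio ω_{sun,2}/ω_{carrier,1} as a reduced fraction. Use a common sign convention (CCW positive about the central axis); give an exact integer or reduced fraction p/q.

-2352/703

Stage 1: N_ring = 24 + 2·25 = 74
Stage 1: 24(ω_s−ω_c) = −74(ω_r−ω_c),  ω_s=0, ω_c=1
Stage 1: ω_r = 1 − (24/74)(0−1) = 49/37
  ⇒ ω_r¹/ω_c¹ = 49/37
Stage 2: N_ring = 38 + 2·29 = 96
Stage 2: 38(ω_s−ω_c) = −96(ω_r−ω_c),  ω_c=0, ω_r=1
Stage 2: ω_s = 0 − (96/38)(1−0) = -48/19
  ⇒ ω_s²/ω_r² = -48/19
Coupling ω_r² = ω_r¹ ⇒ overall = 49/37 × -48/19 = -2352/703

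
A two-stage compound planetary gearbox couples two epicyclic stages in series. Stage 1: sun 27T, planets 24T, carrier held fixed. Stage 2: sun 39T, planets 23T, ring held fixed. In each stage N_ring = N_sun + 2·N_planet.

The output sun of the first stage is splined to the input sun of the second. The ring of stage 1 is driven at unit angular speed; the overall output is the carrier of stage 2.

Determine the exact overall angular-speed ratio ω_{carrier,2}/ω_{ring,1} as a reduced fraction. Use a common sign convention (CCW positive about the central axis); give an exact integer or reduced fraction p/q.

-325/372

Stage 1: N_ring = 27 + 2·24 = 75
Stage 1: 27(ω_s−ω_c) = −75(ω_r−ω_c),  ω_c=0, ω_r=1
Stage 1: ω_s = 0 − (75/27)(1−0) = -25/9
  ⇒ ω_s¹/ω_r¹ = -25/9
Stage 2: N_ring = 39 + 2·23 = 85
Stage 2: 39(ω_s−ω_c) = −85(ω_r−ω_c),  ω_r=0, ω_s=1
Stage 2: 39(1−ω_c) = −85(0−ω_c)  ⇒  124ω_c = 39  ⇒  ω_c = 39/124
  ⇒ ω_c²/ω_s² = 39/124
Coupling ω_s² = ω_s¹ ⇒ overall = -25/9 × 39/124 = -325/372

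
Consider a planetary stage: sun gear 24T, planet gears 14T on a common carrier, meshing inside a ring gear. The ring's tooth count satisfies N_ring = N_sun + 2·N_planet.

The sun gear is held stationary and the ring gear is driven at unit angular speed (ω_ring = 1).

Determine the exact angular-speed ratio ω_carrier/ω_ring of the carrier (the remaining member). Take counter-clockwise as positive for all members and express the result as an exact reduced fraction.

N_ring = 24 + 2·14 = 52
24(ω_s−ω_c) = −52(ω_r−ω_c),  ω_s=0, ω_r=1
24(0−ω_c) = −52(1−ω_c)  ⇒  76ω_c = 52  ⇒  ω_c = 13/19
ω_c/ω_r = 13/19

13/19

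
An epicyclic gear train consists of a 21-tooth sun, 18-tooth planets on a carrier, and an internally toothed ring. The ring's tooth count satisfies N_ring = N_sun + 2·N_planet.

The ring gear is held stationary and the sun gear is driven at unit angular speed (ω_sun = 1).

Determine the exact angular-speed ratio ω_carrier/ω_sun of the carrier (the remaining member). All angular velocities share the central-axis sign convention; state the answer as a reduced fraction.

N_ring = 21 + 2·18 = 57
21(ω_s−ω_c) = −57(ω_r−ω_c),  ω_r=0, ω_s=1
21(1−ω_c) = −57(0−ω_c)  ⇒  78ω_c = 21  ⇒  ω_c = 7/26
ω_c/ω_s = 7/26

7/26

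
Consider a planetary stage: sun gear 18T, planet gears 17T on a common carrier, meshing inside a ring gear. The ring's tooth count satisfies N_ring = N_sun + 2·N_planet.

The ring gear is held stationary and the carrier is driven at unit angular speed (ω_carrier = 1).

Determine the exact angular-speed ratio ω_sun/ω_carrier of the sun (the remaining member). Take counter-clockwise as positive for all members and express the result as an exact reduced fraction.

35/9

N_ring = 18 + 2·17 = 52
18(ω_s−ω_c) = −52(ω_r−ω_c),  ω_r=0, ω_c=1
ω_s = 1 − (52/18)(0−1) = 35/9
ω_s/ω_c = 35/9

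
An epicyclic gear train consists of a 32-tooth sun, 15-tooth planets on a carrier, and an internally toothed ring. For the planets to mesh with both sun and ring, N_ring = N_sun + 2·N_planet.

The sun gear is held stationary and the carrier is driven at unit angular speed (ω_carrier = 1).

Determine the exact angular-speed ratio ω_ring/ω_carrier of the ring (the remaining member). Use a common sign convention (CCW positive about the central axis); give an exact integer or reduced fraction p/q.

47/31

N_ring = 32 + 2·15 = 62
32(ω_s−ω_c) = −62(ω_r−ω_c),  ω_s=0, ω_c=1
ω_r = 1 − (32/62)(0−1) = 47/31
ω_r/ω_c = 47/31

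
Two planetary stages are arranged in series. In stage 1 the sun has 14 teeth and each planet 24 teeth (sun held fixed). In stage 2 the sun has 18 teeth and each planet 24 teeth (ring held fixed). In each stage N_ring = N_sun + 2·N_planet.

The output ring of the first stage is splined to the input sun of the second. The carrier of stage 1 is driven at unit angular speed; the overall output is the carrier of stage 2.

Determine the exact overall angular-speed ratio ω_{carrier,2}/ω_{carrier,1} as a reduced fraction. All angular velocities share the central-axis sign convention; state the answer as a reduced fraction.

57/217

Stage 1: N_ring = 14 + 2·24 = 62
Stage 1: 14(ω_s−ω_c) = −62(ω_r−ω_c),  ω_s=0, ω_c=1
Stage 1: ω_r = 1 − (14/62)(0−1) = 38/31
  ⇒ ω_r¹/ω_c¹ = 38/31
Stage 2: N_ring = 18 + 2·24 = 66
Stage 2: 18(ω_s−ω_c) = −66(ω_r−ω_c),  ω_r=0, ω_s=1
Stage 2: 18(1−ω_c) = −66(0−ω_c)  ⇒  84ω_c = 18  ⇒  ω_c = 3/14
  ⇒ ω_c²/ω_s² = 3/14
Coupling ω_s² = ω_r¹ ⇒ overall = 38/31 × 3/14 = 57/217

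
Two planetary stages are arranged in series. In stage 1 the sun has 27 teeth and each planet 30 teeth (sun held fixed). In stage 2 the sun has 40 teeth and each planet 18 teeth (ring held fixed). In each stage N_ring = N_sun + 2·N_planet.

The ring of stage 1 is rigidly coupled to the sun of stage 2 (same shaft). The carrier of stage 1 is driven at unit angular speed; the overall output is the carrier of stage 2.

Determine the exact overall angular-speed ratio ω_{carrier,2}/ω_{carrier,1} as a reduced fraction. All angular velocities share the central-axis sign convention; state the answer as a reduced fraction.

380/841

Stage 1: N_ring = 27 + 2·30 = 87
Stage 1: 27(ω_s−ω_c) = −87(ω_r−ω_c),  ω_s=0, ω_c=1
Stage 1: ω_r = 1 − (27/87)(0−1) = 38/29
  ⇒ ω_r¹/ω_c¹ = 38/29
Stage 2: N_ring = 40 + 2·18 = 76
Stage 2: 40(ω_s−ω_c) = −76(ω_r−ω_c),  ω_r=0, ω_s=1
Stage 2: 40(1−ω_c) = −76(0−ω_c)  ⇒  116ω_c = 40  ⇒  ω_c = 10/29
  ⇒ ω_c²/ω_s² = 10/29
Coupling ω_s² = ω_r¹ ⇒ overall = 38/29 × 10/29 = 380/841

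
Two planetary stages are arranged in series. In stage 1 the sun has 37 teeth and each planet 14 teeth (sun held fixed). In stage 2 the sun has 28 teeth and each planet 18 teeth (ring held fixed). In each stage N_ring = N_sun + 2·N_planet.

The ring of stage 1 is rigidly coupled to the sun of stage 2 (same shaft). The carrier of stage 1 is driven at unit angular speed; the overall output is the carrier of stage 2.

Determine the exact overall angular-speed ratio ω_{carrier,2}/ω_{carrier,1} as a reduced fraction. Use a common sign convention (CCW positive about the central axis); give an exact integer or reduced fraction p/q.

Stage 1: N_ring = 37 + 2·14 = 65
Stage 1: 37(ω_s−ω_c) = −65(ω_r−ω_c),  ω_s=0, ω_c=1
Stage 1: ω_r = 1 − (37/65)(0−1) = 102/65
  ⇒ ω_r¹/ω_c¹ = 102/65
Stage 2: N_ring = 28 + 2·18 = 64
Stage 2: 28(ω_s−ω_c) = −64(ω_r−ω_c),  ω_r=0, ω_s=1
Stage 2: 28(1−ω_c) = −64(0−ω_c)  ⇒  92ω_c = 28  ⇒  ω_c = 7/23
  ⇒ ω_c²/ω_s² = 7/23
Coupling ω_s² = ω_r¹ ⇒ overall = 102/65 × 7/23 = 714/1495

714/1495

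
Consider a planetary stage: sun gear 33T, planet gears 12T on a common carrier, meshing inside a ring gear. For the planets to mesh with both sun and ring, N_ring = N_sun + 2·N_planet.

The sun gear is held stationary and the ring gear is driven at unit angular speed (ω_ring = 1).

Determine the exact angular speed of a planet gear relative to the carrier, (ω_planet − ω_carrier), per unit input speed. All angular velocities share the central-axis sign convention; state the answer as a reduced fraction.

209/120

N_ring = 33 + 2·12 = 57
33(ω_s−ω_c) = −57(ω_r−ω_c),  ω_s=0, ω_r=1
33(0−ω_c) = −57(1−ω_c)  ⇒  90ω_c = 57  ⇒  ω_c = 19/30
sun–planet: 33·(0−19/30) = −12·(ω_p−ω_c)  ⇒  ω_p−ω_c = −(33/12)·(-19/30) = 209/120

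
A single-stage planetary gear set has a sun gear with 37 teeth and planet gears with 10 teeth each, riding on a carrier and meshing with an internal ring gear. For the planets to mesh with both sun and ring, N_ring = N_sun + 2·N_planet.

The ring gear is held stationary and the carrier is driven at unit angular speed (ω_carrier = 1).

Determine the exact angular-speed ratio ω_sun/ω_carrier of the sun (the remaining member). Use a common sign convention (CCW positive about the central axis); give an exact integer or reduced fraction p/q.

94/37

N_ring = 37 + 2·10 = 57
37(ω_s−ω_c) = −57(ω_r−ω_c),  ω_r=0, ω_c=1
ω_s = 1 − (57/37)(0−1) = 94/37
ω_s/ω_c = 94/37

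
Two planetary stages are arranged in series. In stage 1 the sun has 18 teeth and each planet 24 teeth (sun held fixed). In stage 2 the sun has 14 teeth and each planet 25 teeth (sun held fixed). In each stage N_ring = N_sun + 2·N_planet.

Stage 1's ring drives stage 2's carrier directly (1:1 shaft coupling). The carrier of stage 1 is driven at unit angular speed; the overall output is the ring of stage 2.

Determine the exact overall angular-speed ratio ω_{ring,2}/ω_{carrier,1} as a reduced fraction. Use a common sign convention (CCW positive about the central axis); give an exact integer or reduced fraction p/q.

Stage 1: N_ring = 18 + 2·24 = 66
Stage 1: 18(ω_s−ω_c) = −66(ω_r−ω_c),  ω_s=0, ω_c=1
Stage 1: ω_r = 1 − (18/66)(0−1) = 14/11
  ⇒ ω_r¹/ω_c¹ = 14/11
Stage 2: N_ring = 14 + 2·25 = 64
Stage 2: 14(ω_s−ω_c) = −64(ω_r−ω_c),  ω_s=0, ω_c=1
Stage 2: ω_r = 1 − (14/64)(0−1) = 39/32
  ⇒ ω_r²/ω_c² = 39/32
Coupling ω_c² = ω_r¹ ⇒ overall = 14/11 × 39/32 = 273/176

273/176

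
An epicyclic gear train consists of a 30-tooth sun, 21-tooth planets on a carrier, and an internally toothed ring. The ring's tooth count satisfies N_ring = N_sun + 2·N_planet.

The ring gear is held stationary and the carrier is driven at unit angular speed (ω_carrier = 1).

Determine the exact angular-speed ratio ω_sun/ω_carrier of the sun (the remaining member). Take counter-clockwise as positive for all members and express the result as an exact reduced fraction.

17/5

N_ring = 30 + 2·21 = 72
30(ω_s−ω_c) = −72(ω_r−ω_c),  ω_r=0, ω_c=1
ω_s = 1 − (72/30)(0−1) = 17/5
ω_s/ω_c = 17/5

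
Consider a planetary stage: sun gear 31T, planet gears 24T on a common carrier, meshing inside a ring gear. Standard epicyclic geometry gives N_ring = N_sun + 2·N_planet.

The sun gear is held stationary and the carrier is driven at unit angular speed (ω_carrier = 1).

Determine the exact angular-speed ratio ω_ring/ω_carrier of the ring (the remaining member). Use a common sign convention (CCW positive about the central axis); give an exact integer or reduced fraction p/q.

N_ring = 31 + 2·24 = 79
31(ω_s−ω_c) = −79(ω_r−ω_c),  ω_s=0, ω_c=1
ω_r = 1 − (31/79)(0−1) = 110/79
ω_r/ω_c = 110/79

110/79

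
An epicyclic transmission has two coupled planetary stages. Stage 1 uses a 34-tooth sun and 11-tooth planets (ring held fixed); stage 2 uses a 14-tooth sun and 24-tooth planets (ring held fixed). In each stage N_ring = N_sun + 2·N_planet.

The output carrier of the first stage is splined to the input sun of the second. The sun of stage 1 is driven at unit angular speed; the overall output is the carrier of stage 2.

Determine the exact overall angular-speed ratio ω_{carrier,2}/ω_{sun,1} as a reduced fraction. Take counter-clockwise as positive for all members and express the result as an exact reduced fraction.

119/1710

Stage 1: N_ring = 34 + 2·11 = 56
Stage 1: 34(ω_s−ω_c) = −56(ω_r−ω_c),  ω_r=0, ω_s=1
Stage 1: 34(1−ω_c) = −56(0−ω_c)  ⇒  90ω_c = 34  ⇒  ω_c = 17/45
  ⇒ ω_c¹/ω_s¹ = 17/45
Stage 2: N_ring = 14 + 2·24 = 62
Stage 2: 14(ω_s−ω_c) = −62(ω_r−ω_c),  ω_r=0, ω_s=1
Stage 2: 14(1−ω_c) = −62(0−ω_c)  ⇒  76ω_c = 14  ⇒  ω_c = 7/38
  ⇒ ω_c²/ω_s² = 7/38
Coupling ω_s² = ω_c¹ ⇒ overall = 17/45 × 7/38 = 119/1710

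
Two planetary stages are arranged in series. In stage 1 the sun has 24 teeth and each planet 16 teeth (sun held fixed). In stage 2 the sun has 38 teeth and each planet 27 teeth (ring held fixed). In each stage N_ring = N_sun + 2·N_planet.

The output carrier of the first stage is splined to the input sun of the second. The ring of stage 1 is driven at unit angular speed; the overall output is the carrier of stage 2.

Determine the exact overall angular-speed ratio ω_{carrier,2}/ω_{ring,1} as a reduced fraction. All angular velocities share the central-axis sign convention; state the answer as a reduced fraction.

133/650

Stage 1: N_ring = 24 + 2·16 = 56
Stage 1: 24(ω_s−ω_c) = −56(ω_r−ω_c),  ω_s=0, ω_r=1
Stage 1: 24(0−ω_c) = −56(1−ω_c)  ⇒  80ω_c = 56  ⇒  ω_c = 7/10
  ⇒ ω_c¹/ω_r¹ = 7/10
Stage 2: N_ring = 38 + 2·27 = 92
Stage 2: 38(ω_s−ω_c) = −92(ω_r−ω_c),  ω_r=0, ω_s=1
Stage 2: 38(1−ω_c) = −92(0−ω_c)  ⇒  130ω_c = 38  ⇒  ω_c = 19/65
  ⇒ ω_c²/ω_s² = 19/65
Coupling ω_s² = ω_c¹ ⇒ overall = 7/10 × 19/65 = 133/650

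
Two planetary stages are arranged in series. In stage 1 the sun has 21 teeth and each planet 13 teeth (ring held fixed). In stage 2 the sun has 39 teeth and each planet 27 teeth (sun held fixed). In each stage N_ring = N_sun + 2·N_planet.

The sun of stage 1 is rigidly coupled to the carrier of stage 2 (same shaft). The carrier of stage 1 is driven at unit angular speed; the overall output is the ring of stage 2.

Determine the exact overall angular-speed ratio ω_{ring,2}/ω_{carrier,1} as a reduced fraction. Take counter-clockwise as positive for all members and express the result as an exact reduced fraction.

2992/651

Stage 1: N_ring = 21 + 2·13 = 47
Stage 1: 21(ω_s−ω_c) = −47(ω_r−ω_c),  ω_r=0, ω_c=1
Stage 1: ω_s = 1 − (47/21)(0−1) = 68/21
  ⇒ ω_s¹/ω_c¹ = 68/21
Stage 2: N_ring = 39 + 2·27 = 93
Stage 2: 39(ω_s−ω_c) = −93(ω_r−ω_c),  ω_s=0, ω_c=1
Stage 2: ω_r = 1 − (39/93)(0−1) = 44/31
  ⇒ ω_r²/ω_c² = 44/31
Coupling ω_c² = ω_s¹ ⇒ overall = 68/21 × 44/31 = 2992/651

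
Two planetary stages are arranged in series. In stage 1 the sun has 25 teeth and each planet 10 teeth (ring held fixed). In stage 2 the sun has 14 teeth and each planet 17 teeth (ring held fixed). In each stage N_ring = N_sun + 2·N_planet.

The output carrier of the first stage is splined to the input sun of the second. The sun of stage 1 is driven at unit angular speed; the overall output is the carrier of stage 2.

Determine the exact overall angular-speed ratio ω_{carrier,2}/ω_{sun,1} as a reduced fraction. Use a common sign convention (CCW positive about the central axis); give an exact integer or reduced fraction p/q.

5/62

Stage 1: N_ring = 25 + 2·10 = 45
Stage 1: 25(ω_s−ω_c) = −45(ω_r−ω_c),  ω_r=0, ω_s=1
Stage 1: 25(1−ω_c) = −45(0−ω_c)  ⇒  70ω_c = 25  ⇒  ω_c = 5/14
  ⇒ ω_c¹/ω_s¹ = 5/14
Stage 2: N_ring = 14 + 2·17 = 48
Stage 2: 14(ω_s−ω_c) = −48(ω_r−ω_c),  ω_r=0, ω_s=1
Stage 2: 14(1−ω_c) = −48(0−ω_c)  ⇒  62ω_c = 14  ⇒  ω_c = 7/31
  ⇒ ω_c²/ω_s² = 7/31
Coupling ω_s² = ω_c¹ ⇒ overall = 5/14 × 7/31 = 5/62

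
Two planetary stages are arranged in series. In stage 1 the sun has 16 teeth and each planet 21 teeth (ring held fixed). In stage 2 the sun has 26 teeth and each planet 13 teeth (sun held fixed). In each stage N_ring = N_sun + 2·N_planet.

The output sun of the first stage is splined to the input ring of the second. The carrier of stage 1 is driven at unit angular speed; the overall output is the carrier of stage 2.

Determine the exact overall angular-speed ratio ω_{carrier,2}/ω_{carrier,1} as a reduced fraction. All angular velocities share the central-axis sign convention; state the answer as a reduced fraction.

Stage 1: N_ring = 16 + 2·21 = 58
Stage 1: 16(ω_s−ω_c) = −58(ω_r−ω_c),  ω_r=0, ω_c=1
Stage 1: ω_s = 1 − (58/16)(0−1) = 37/8
  ⇒ ω_s¹/ω_c¹ = 37/8
Stage 2: N_ring = 26 + 2·13 = 52
Stage 2: 26(ω_s−ω_c) = −52(ω_r−ω_c),  ω_s=0, ω_r=1
Stage 2: 26(0−ω_c) = −52(1−ω_c)  ⇒  78ω_c = 52  ⇒  ω_c = 2/3
  ⇒ ω_c²/ω_r² = 2/3
Coupling ω_r² = ω_s¹ ⇒ overall = 37/8 × 2/3 = 37/12

37/12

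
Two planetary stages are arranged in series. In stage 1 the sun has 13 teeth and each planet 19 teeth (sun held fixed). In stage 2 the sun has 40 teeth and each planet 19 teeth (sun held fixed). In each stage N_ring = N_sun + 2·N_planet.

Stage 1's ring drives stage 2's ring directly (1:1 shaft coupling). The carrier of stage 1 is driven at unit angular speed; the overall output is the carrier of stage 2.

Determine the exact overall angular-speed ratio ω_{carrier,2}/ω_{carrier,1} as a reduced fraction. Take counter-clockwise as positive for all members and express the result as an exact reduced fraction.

Stage 1: N_ring = 13 + 2·19 = 51
Stage 1: 13(ω_s−ω_c) = −51(ω_r−ω_c),  ω_s=0, ω_c=1
Stage 1: ω_r = 1 − (13/51)(0−1) = 64/51
  ⇒ ω_r¹/ω_c¹ = 64/51
Stage 2: N_ring = 40 + 2·19 = 78
Stage 2: 40(ω_s−ω_c) = −78(ω_r−ω_c),  ω_s=0, ω_r=1
Stage 2: 40(0−ω_c) = −78(1−ω_c)  ⇒  118ω_c = 78  ⇒  ω_c = 39/59
  ⇒ ω_c²/ω_r² = 39/59
Coupling ω_r² = ω_r¹ ⇒ overall = 64/51 × 39/59 = 832/1003

832/1003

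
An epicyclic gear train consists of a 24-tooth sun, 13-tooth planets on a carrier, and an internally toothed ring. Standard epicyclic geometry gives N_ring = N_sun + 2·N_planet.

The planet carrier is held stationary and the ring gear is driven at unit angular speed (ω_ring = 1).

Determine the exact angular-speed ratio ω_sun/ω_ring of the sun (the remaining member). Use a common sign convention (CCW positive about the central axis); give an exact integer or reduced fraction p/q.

N_ring = 24 + 2·13 = 50
24(ω_s−ω_c) = −50(ω_r−ω_c),  ω_c=0, ω_r=1
ω_s = 0 − (50/24)(1−0) = -25/12
ω_s/ω_r = -25/12

-25/12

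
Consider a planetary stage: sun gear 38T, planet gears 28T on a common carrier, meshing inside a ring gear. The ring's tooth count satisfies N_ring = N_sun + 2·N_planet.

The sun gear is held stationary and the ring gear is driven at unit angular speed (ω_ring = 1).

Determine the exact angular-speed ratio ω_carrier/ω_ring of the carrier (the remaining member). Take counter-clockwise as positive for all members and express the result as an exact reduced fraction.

47/66

N_ring = 38 + 2·28 = 94
38(ω_s−ω_c) = −94(ω_r−ω_c),  ω_s=0, ω_r=1
38(0−ω_c) = −94(1−ω_c)  ⇒  132ω_c = 94  ⇒  ω_c = 47/66
ω_c/ω_r = 47/66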